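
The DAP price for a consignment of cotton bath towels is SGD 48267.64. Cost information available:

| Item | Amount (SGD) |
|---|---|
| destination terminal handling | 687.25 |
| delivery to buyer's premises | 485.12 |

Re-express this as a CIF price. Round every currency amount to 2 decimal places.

From DAP to CIF, the seller no longer bears: destination terminal, delivery.
CIF price = 48267.64 − 687.25 − 485.12 = 47095.27

CIF price: SGD 47095.27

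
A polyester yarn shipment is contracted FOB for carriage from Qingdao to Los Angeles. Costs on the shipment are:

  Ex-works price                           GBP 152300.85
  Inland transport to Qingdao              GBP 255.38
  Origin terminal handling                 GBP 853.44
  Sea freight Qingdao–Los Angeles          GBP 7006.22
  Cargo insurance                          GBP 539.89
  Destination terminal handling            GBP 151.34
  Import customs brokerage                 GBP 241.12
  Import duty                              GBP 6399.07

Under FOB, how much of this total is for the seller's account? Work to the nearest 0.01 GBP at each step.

Seller's account: GBP 153409.67

FOB: the seller bears costs until goods are on board at the origin port; the buyer bears freight, insurance and all costs thereafter.
Seller's account: goods 152300.85 + inland to port 255.38 + origin terminal 853.44 = 153409.67
Buyer's account: freight 7006.22 + insurance 539.89 + destination terminal 151.34 + brokerage 241.12 + duty 6399.07 = 14337.64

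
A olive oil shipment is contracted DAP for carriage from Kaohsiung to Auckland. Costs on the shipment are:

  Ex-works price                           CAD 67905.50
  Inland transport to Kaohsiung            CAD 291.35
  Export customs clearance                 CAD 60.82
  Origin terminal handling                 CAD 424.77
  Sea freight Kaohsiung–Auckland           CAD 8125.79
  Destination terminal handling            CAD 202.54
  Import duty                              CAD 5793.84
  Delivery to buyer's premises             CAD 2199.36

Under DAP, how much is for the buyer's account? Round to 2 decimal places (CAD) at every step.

Buyer's account: CAD 5793.84

DAP: the seller bears all costs to the named destination except import duty and clearance.
Seller's account: goods 67905.50 + inland to port 291.35 + export clearance 60.82 + origin terminal 424.77 + freight 8125.79 + destination terminal 202.54 + delivery 2199.36 = 79210.13
Buyer's account: duty 5793.84 = 5793.84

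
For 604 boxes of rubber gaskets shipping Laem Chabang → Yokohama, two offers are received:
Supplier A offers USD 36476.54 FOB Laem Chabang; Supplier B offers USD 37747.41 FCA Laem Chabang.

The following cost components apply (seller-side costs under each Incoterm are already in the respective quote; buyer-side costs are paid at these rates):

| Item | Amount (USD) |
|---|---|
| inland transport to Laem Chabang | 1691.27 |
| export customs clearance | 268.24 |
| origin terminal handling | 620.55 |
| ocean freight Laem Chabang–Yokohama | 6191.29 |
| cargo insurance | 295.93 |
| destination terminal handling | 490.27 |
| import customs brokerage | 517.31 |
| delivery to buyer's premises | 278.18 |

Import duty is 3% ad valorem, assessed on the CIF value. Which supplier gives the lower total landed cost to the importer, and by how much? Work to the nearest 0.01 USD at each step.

Supplier A is cheaper by USD 1948.17

Supplier A (FOB):
CIF value = FOB price + freight + insurance = 36476.54 + 6191.29 + 295.93 = 42963.76
Import duty = 42963.76 × 3% = 1288.91
Buyer bears (A): 6191.29 + 295.93 + 490.27 + 517.31 + 278.18 = 7772.98
Landed cost (A) = invoice 36476.54 + 7772.98 + duty 1288.91 = 45538.43
Supplier B (FCA):
CIF value = FCA price + origin terminal + freight + insurance = 37747.41 + 620.55 + 6191.29 + 295.93 = 44855.18
Import duty = 44855.18 × 3% = 1345.66
Buyer bears (B): 620.55 + 6191.29 + 295.93 + 490.27 + 517.31 + 278.18 = 8393.53
Landed cost (B) = invoice 37747.41 + 8393.53 + duty 1345.66 = 47486.60
Difference = |45538.43 − 47486.60| = 1948.17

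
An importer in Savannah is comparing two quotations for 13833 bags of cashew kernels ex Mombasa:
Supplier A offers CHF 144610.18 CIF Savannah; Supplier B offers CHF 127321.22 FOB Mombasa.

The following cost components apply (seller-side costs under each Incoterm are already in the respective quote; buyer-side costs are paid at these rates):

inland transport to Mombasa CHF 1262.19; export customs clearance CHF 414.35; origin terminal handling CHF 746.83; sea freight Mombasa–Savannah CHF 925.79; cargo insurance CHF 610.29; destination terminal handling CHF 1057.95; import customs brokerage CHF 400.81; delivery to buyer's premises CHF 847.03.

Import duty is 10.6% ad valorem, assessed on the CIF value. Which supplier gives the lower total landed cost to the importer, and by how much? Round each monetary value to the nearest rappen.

Supplier A (CIF):
The CIF price already equals the CIF value: 144610.18
Import duty = 144610.18 × 10.6% = 15328.68
Buyer bears (A): 1057.95 + 400.81 + 847.03 = 2305.79
Landed cost (A) = invoice 144610.18 + 2305.79 + duty 15328.68 = 162244.65
Supplier B (FOB):
CIF value = FOB price + freight + insurance = 127321.22 + 925.79 + 610.29 = 128857.30
Import duty = 128857.30 × 10.6% = 13658.87
Buyer bears (B): 925.79 + 610.29 + 1057.95 + 400.81 + 847.03 = 3841.87
Landed cost (B) = invoice 127321.22 + 3841.87 + duty 13658.87 = 144821.96
Difference = |162244.65 − 144821.96| = 17422.69

Supplier B is cheaper by CHF 17422.69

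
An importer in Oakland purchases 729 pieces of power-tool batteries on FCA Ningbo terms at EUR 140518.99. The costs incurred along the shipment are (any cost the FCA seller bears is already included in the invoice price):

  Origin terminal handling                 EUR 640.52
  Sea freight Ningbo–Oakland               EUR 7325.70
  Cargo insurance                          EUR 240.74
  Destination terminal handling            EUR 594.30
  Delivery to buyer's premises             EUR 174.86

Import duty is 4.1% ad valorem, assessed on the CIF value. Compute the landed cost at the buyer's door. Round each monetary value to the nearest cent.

Total landed cost: EUR 155592.87

FCA: the seller delivers export-cleared goods to the carrier; the buyer bears costs from that point.
CIF value = FCA price + origin terminal + freight + insurance = 140518.99 + 640.52 + 7325.70 + 240.74 = 148725.95
Import duty = 148725.95 × 4.1% = 6097.76
Buyer bears: origin terminal 640.52 + freight 7325.70 + insurance 240.74 + destination terminal 594.30 + delivery 174.86 + duty 6097.76 = 15073.88
Landed cost = invoice 140518.99 + 15073.88 = 155592.87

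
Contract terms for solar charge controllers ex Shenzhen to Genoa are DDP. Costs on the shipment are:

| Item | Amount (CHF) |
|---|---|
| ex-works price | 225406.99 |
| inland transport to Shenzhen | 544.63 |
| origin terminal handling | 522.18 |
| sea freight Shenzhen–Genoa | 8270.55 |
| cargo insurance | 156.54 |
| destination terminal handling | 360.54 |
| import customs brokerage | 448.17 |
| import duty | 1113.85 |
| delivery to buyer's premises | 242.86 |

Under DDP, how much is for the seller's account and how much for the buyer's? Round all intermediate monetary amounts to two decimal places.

Seller: CHF 237066.31; buyer: CHF 0.00

DDP: the seller bears all costs including import duty.
Seller's account: goods 225406.99 + inland to port 544.63 + origin terminal 522.18 + freight 8270.55 + insurance 156.54 + destination terminal 360.54 + brokerage 448.17 + duty 1113.85 + delivery 242.86 = 237066.31
Buyer's account: 0.00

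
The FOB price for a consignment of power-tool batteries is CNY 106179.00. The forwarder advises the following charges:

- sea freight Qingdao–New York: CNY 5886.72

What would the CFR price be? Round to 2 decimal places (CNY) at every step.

CFR price: CNY 112065.72

From FOB to CFR, the seller additionally bears: freight.
CFR price = 106179.00 + 5886.72 = 112065.72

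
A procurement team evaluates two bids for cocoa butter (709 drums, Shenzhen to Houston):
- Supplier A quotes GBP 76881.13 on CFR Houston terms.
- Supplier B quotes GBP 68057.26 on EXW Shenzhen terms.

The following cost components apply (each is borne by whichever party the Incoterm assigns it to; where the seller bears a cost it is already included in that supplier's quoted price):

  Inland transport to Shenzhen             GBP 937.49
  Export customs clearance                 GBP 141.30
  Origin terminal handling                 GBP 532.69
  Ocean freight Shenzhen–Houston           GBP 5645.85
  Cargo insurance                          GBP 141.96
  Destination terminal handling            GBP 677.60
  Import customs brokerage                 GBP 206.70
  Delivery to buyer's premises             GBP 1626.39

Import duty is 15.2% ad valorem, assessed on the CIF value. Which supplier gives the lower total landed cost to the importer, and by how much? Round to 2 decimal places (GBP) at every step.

Supplier B is cheaper by GBP 1804.65

Supplier A (CFR):
CIF value = CFR price + insurance = 76881.13 + 141.96 = 77023.09
Import duty = 77023.09 × 15.2% = 11707.51
Buyer bears (A): 141.96 + 677.60 + 206.70 + 1626.39 = 2652.65
Landed cost (A) = invoice 76881.13 + 2652.65 + duty 11707.51 = 91241.29
Supplier B (EXW):
CIF value = EXW price + inland to port + export clearance + origin terminal + freight + insurance = 68057.26 + 937.49 + 141.30 + 532.69 + 5645.85 + 141.96 = 75456.55
Import duty = 75456.55 × 15.2% = 11469.40
Buyer bears (B): 937.49 + 141.30 + 532.69 + 5645.85 + 141.96 + 677.60 + 206.70 + 1626.39 = 9909.98
Landed cost (B) = invoice 68057.26 + 9909.98 + duty 11469.40 = 89436.64
Difference = |91241.29 − 89436.64| = 1804.65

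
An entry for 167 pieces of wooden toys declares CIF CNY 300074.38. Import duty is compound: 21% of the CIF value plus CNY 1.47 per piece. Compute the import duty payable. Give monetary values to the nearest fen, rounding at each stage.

Ad valorem component: 300074.38 × 21% = 63015.62
Specific component: 167 × 1.47 = 245.49
Import duty = 63015.62 + 245.49 = 63261.11

Import duty: CNY 63261.11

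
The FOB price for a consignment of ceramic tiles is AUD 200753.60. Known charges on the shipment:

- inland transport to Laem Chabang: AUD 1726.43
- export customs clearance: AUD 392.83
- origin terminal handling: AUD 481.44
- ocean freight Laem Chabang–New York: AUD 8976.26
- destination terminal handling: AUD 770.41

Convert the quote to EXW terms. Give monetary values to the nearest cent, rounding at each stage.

Not relevant to the conversion: destination terminal, freight — on the buyer under both terms; not part of either seller's price.
From FOB to EXW, the seller no longer bears: inland to port, export clearance, origin terminal.
EXW price = 200753.60 − 1726.43 − 392.83 − 481.44 = 198152.90

EXW price: AUD 198152.90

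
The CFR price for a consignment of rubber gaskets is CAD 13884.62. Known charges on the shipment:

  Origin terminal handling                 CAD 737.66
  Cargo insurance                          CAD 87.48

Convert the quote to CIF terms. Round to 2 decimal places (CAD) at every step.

Not relevant to the conversion: origin terminal — on the seller under both CFR and CIF; already in the CFR price and stays in the CIF price.
From CFR to CIF, the seller additionally bears: insurance.
CIF price = 13884.62 + 87.48 = 13972.10

CIF price: CAD 13972.10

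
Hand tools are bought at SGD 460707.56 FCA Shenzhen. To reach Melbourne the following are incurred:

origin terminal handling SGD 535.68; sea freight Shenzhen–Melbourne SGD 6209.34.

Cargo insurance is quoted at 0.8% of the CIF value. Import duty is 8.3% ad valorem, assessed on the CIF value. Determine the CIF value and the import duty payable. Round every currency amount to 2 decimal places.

CIF value: SGD 471222.36; import duty: SGD 39111.46

Let C be the CIF value. C = FCA price + pre-shipment costs + freight + 0.8% × C
C − 0.8% × C = 460707.56 + 535.68 + 6209.34
0.992 × C = 467452.58
C = 467452.58 / 0.992 = 471222.36
Insurance premium = 0.8% × 471222.36 = 3769.78
Import duty = 471222.36 × 8.3% = 39111.46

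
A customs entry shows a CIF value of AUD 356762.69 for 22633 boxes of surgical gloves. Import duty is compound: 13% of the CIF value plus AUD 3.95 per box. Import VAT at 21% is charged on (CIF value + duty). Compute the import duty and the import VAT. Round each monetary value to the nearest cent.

Ad valorem component: 356762.69 × 13% = 46379.15
Specific component: 22633 × 3.95 = 89400.35
Import duty = 46379.15 + 89400.35 = 135779.50
VAT base = CIF + duty = 356762.69 + 135779.50 = 492542.19
Import VAT = 492542.19 × 21% = 103433.86

Import duty: AUD 135779.50; import VAT: AUD 103433.86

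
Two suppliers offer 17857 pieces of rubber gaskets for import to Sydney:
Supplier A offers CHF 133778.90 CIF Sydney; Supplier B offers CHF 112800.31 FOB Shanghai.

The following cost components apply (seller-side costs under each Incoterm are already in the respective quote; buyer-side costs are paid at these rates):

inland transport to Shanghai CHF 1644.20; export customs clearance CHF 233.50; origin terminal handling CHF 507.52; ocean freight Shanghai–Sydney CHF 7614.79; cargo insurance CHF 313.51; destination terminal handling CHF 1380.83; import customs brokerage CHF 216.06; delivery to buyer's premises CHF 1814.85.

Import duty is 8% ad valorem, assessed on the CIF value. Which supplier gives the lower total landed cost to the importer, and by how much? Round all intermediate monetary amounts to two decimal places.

Supplier A (CIF):
The CIF price already equals the CIF value: 133778.90
Import duty = 133778.90 × 8% = 10702.31
Buyer bears (A): 1380.83 + 216.06 + 1814.85 = 3411.74
Landed cost (A) = invoice 133778.90 + 3411.74 + duty 10702.31 = 147892.95
Supplier B (FOB):
CIF value = FOB price + freight + insurance = 112800.31 + 7614.79 + 313.51 = 120728.61
Import duty = 120728.61 × 8% = 9658.29
Buyer bears (B): 7614.79 + 313.51 + 1380.83 + 216.06 + 1814.85 = 11340.04
Landed cost (B) = invoice 112800.31 + 11340.04 + duty 9658.29 = 133798.64
Difference = |147892.95 − 133798.64| = 14094.31

Supplier B is cheaper by CHF 14094.31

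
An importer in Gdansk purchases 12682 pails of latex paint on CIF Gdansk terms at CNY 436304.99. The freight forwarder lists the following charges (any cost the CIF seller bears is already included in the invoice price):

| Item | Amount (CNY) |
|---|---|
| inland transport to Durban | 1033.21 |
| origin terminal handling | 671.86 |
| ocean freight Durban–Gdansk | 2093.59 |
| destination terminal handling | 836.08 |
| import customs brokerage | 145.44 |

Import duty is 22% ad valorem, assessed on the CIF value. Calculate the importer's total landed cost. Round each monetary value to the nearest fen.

CIF: the seller pays costs through ocean freight and marine insurance to the destination port.
Already in the invoice (seller's account under CIF): inland to port, origin terminal, freight — exclude.
The CIF price already equals the CIF value: 436304.99
Import duty = 436304.99 × 22% = 95987.10
Buyer bears: destination terminal 836.08 + brokerage 145.44 + duty 95987.10 = 96968.62
Landed cost = invoice 436304.99 + 96968.62 = 533273.61

Total landed cost: CNY 533273.61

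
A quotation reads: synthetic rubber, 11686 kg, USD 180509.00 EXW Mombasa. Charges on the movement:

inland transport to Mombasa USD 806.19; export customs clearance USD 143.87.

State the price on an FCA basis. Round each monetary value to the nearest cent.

FCA price: USD 181459.06

From EXW to FCA, the seller additionally bears: inland to port, export clearance.
FCA price = 180509.00 + 806.19 + 143.87 = 181459.06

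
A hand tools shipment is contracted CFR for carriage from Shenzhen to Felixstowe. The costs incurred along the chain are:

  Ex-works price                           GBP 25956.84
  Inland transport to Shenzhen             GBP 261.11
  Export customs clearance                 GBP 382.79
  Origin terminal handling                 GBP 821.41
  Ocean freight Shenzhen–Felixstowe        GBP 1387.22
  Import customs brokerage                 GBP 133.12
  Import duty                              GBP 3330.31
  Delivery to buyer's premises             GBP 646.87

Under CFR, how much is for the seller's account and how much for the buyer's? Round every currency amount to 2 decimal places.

Seller: GBP 28809.37; buyer: GBP 4110.30

CFR: the seller pays costs through ocean freight to the destination port, but not insurance.
Seller's account: goods 25956.84 + inland to port 261.11 + export clearance 382.79 + origin terminal 821.41 + freight 1387.22 = 28809.37
Buyer's account: brokerage 133.12 + duty 3330.31 + delivery 646.87 = 4110.30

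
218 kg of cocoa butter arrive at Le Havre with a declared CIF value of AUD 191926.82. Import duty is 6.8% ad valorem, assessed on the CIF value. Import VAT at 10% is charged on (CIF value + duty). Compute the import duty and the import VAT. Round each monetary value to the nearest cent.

Import duty = 191926.82 × 6.8% = 13051.02
VAT base = CIF + duty = 191926.82 + 13051.02 = 204977.84
Import VAT = 204977.84 × 10% = 20497.78

Import duty: AUD 13051.02; import VAT: AUD 20497.78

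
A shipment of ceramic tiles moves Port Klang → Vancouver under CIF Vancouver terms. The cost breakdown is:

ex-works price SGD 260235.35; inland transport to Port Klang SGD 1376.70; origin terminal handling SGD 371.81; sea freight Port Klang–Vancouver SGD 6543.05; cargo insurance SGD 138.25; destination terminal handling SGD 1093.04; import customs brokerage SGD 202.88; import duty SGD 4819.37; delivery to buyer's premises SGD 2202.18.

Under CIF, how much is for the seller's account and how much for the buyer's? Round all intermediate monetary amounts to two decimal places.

CIF: the seller pays costs through ocean freight and marine insurance to the destination port.
Seller's account: goods 260235.35 + inland to port 1376.70 + origin terminal 371.81 + freight 6543.05 + insurance 138.25 = 268665.16
Buyer's account: destination terminal 1093.04 + brokerage 202.88 + duty 4819.37 + delivery 2202.18 = 8317.47

Seller: SGD 268665.16; buyer: SGD 8317.47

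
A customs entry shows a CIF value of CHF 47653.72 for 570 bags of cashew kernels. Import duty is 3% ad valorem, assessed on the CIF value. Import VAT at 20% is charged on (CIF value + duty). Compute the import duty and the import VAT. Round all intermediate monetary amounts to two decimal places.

Import duty: CHF 1429.61; import VAT: CHF 9816.67

Import duty = 47653.72 × 3% = 1429.61
VAT base = CIF + duty = 47653.72 + 1429.61 = 49083.33
Import VAT = 49083.33 × 20% = 9816.67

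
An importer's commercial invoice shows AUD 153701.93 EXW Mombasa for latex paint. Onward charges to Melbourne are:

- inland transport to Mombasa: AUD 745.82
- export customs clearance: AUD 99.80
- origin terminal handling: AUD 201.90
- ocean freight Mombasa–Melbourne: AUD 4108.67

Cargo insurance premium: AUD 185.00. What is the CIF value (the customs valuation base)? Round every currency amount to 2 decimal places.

CIF = EXW price + pre-shipment costs + freight + insurance
CIF = 153701.93 + 745.82 + 99.80 + 201.90 + 4108.67 + 185.00 = 159043.12

CIF value: AUD 159043.12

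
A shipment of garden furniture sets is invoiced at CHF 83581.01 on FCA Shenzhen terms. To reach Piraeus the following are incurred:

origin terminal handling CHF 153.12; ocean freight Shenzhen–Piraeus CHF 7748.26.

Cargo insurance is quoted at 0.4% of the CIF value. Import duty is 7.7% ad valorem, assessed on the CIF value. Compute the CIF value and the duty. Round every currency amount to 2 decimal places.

CIF value: CHF 91849.79; import duty: CHF 7072.43

Let C be the CIF value. C = FCA price + pre-shipment costs + freight + 0.4% × C
C − 0.4% × C = 83581.01 + 153.12 + 7748.26
0.996 × C = 91482.39
C = 91482.39 / 0.996 = 91849.79
Insurance premium = 0.4% × 91849.79 = 367.40
Import duty = 91849.79 × 7.7% = 7072.43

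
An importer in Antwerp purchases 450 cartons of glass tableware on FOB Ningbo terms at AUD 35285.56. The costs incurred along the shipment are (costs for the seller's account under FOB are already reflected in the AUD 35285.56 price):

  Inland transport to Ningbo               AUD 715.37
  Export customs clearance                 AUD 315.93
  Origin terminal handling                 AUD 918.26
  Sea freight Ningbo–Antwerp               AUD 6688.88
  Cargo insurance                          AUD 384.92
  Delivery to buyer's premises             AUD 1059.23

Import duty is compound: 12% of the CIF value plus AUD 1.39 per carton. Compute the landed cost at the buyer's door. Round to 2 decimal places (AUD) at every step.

Total landed cost: AUD 49127.21

FOB: the seller bears costs until goods are on board at the origin port; the buyer bears freight, insurance and all costs thereafter.
Already in the invoice (seller's account under FOB): inland to port, export clearance, origin terminal — exclude.
CIF value = FOB price + freight + insurance = 35285.56 + 6688.88 + 384.92 = 42359.36
Ad valorem component: 42359.36 × 12% = 5083.12
Specific component: 450 × 1.39 = 625.50
Import duty = 5083.12 + 625.50 = 5708.62
Buyer bears: freight 6688.88 + insurance 384.92 + delivery 1059.23 + duty 5708.62 = 13841.65
Landed cost = invoice 35285.56 + 13841.65 = 49127.21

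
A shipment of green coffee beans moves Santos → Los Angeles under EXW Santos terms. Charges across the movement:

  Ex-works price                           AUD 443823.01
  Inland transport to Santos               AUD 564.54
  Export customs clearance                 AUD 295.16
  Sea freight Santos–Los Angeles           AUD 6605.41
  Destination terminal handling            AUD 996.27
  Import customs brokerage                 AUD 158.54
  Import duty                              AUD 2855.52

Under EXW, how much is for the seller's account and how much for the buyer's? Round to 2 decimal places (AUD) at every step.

EXW: the seller makes goods available at their premises; the buyer bears all onward costs.
Seller's account: goods 443823.01 = 443823.01
Buyer's account: inland to port 564.54 + export clearance 295.16 + freight 6605.41 + destination terminal 996.27 + brokerage 158.54 + duty 2855.52 = 11475.44

Seller: AUD 443823.01; buyer: AUD 11475.44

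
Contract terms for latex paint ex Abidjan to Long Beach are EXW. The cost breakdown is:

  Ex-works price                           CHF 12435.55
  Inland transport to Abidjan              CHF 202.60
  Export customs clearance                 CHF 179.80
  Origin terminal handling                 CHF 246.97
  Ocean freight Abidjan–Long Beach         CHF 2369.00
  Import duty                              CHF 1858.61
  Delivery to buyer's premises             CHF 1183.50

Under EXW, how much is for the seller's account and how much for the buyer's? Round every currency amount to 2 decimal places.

Seller: CHF 12435.55; buyer: CHF 6040.48

EXW: the seller makes goods available at their premises; the buyer bears all onward costs.
Seller's account: goods 12435.55 = 12435.55
Buyer's account: inland to port 202.60 + export clearance 179.80 + origin terminal 246.97 + freight 2369.00 + duty 1858.61 + delivery 1183.50 = 6040.48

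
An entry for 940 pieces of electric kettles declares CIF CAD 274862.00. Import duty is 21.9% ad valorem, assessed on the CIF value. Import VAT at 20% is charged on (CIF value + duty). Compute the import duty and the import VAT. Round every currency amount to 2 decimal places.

Import duty: CAD 60194.78; import VAT: CAD 67011.36

Import duty = 274862.00 × 21.9% = 60194.78
VAT base = CIF + duty = 274862.00 + 60194.78 = 335056.78
Import VAT = 335056.78 × 20% = 67011.36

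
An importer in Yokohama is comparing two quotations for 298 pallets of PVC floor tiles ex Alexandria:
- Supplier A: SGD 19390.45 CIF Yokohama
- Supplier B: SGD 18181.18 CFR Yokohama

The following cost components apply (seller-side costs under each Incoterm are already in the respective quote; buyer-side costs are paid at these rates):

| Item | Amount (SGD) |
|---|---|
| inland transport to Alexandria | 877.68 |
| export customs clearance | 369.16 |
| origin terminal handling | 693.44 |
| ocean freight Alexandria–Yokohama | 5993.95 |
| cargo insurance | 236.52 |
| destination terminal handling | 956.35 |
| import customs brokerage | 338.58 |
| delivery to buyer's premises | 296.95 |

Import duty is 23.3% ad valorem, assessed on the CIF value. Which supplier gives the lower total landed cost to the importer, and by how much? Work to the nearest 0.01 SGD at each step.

Supplier A (CIF):
The CIF price already equals the CIF value: 19390.45
Import duty = 19390.45 × 23.3% = 4517.97
Buyer bears (A): 956.35 + 338.58 + 296.95 = 1591.88
Landed cost (A) = invoice 19390.45 + 1591.88 + duty 4517.97 = 25500.30
Supplier B (CFR):
CIF value = CFR price + insurance = 18181.18 + 236.52 = 18417.70
Import duty = 18417.70 × 23.3% = 4291.32
Buyer bears (B): 236.52 + 956.35 + 338.58 + 296.95 = 1828.40
Landed cost (B) = invoice 18181.18 + 1828.40 + duty 4291.32 = 24300.90
Difference = |25500.30 − 24300.90| = 1199.40

Supplier B is cheaper by SGD 1199.40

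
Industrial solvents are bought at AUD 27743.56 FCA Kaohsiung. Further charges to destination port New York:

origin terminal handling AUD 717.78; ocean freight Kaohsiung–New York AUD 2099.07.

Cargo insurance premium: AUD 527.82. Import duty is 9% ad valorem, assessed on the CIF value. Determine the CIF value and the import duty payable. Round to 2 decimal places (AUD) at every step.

CIF = FCA price + pre-shipment costs + freight + insurance
CIF = 27743.56 + 717.78 + 2099.07 + 527.82 = 31088.23
Import duty = 31088.23 × 9% = 2797.94

CIF value: AUD 31088.23; import duty: AUD 2797.94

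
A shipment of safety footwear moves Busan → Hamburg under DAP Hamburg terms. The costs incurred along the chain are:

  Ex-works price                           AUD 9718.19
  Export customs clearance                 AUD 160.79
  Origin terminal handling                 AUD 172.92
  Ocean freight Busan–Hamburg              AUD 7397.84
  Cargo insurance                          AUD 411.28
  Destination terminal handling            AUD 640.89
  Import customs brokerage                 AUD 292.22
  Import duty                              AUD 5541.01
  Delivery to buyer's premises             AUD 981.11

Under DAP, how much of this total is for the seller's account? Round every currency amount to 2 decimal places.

Seller's account: AUD 19483.02

DAP: the seller bears all costs to the named destination except import duty and clearance.
Seller's account: goods 9718.19 + export clearance 160.79 + origin terminal 172.92 + freight 7397.84 + insurance 411.28 + destination terminal 640.89 + delivery 981.11 = 19483.02
Buyer's account: brokerage 292.22 + duty 5541.01 = 5833.23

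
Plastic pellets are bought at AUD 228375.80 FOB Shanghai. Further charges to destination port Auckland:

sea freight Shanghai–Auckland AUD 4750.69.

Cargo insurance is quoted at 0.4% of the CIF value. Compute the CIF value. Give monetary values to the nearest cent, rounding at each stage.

CIF value: AUD 234062.74

Let C be the CIF value. C = FOB price + freight + 0.4% × C
C − 0.4% × C = 228375.80 + 4750.69
0.996 × C = 233126.49
C = 233126.49 / 0.996 = 234062.74
Insurance premium = 0.4% × 234062.74 = 936.25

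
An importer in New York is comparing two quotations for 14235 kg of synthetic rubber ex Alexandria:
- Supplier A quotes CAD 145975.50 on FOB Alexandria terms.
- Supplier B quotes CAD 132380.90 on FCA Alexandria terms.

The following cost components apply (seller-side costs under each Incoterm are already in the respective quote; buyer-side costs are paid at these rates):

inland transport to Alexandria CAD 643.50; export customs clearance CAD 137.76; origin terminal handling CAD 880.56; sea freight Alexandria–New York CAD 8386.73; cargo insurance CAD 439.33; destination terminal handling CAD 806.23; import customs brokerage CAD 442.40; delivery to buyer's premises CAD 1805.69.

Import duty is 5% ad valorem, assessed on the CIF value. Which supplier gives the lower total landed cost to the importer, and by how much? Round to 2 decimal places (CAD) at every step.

Supplier B is cheaper by CAD 13349.74

Supplier A (FOB):
CIF value = FOB price + freight + insurance = 145975.50 + 8386.73 + 439.33 = 154801.56
Import duty = 154801.56 × 5% = 7740.08
Buyer bears (A): 8386.73 + 439.33 + 806.23 + 442.40 + 1805.69 = 11880.38
Landed cost (A) = invoice 145975.50 + 11880.38 + duty 7740.08 = 165595.96
Supplier B (FCA):
CIF value = FCA price + origin terminal + freight + insurance = 132380.90 + 880.56 + 8386.73 + 439.33 = 142087.52
Import duty = 142087.52 × 5% = 7104.38
Buyer bears (B): 880.56 + 8386.73 + 439.33 + 806.23 + 442.40 + 1805.69 = 12760.94
Landed cost (B) = invoice 132380.90 + 12760.94 + duty 7104.38 = 152246.22
Difference = |165595.96 − 152246.22| = 13349.74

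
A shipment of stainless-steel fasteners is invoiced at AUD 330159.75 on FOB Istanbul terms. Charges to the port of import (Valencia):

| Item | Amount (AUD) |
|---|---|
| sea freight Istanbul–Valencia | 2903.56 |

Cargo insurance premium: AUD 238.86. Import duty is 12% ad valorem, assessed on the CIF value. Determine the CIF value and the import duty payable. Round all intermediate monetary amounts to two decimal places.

CIF value: AUD 333302.17; import duty: AUD 39996.26

CIF = FOB price + freight + insurance
CIF = 330159.75 + 2903.56 + 238.86 = 333302.17
Import duty = 333302.17 × 12% = 39996.26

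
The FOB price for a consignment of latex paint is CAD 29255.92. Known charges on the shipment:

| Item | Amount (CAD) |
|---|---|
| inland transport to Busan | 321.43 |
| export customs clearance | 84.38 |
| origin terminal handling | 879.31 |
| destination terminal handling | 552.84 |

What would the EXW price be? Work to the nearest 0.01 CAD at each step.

EXW price: CAD 27970.80

Not relevant to the conversion: destination terminal — on the buyer under both terms; not part of either seller's price.
From FOB to EXW, the seller no longer bears: inland to port, export clearance, origin terminal.
EXW price = 29255.92 − 321.43 − 84.38 − 879.31 = 27970.80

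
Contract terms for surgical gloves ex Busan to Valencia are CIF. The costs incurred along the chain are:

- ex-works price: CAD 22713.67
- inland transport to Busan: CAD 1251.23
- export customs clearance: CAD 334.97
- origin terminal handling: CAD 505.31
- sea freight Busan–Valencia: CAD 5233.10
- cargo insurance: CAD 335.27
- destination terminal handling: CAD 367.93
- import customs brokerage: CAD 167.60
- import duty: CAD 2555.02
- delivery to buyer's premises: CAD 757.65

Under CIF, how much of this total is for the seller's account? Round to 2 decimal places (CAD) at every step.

CIF: the seller pays costs through ocean freight and marine insurance to the destination port.
Seller's account: goods 22713.67 + inland to port 1251.23 + export clearance 334.97 + origin terminal 505.31 + freight 5233.10 + insurance 335.27 = 30373.55
Buyer's account: destination terminal 367.93 + brokerage 167.60 + duty 2555.02 + delivery 757.65 = 3848.20

Seller's account: CAD 30373.55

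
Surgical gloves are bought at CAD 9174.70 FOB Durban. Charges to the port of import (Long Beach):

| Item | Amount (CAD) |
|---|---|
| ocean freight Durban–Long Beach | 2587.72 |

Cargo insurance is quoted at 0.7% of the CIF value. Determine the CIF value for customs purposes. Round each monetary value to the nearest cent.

Let C be the CIF value. C = FOB price + freight + 0.7% × C
C − 0.7% × C = 9174.70 + 2587.72
0.993 × C = 11762.42
C = 11762.42 / 0.993 = 11845.34
Insurance premium = 0.7% × 11845.34 = 82.92

CIF value: CAD 11845.34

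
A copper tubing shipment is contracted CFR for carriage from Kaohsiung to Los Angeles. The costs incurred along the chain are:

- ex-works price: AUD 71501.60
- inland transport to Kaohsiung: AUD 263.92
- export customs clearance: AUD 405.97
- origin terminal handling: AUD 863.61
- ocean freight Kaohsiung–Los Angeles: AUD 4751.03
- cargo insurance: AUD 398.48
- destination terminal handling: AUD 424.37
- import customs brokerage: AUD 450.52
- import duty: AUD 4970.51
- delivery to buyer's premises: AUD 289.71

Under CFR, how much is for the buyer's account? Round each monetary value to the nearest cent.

CFR: the seller pays costs through ocean freight to the destination port, but not insurance.
Seller's account: goods 71501.60 + inland to port 263.92 + export clearance 405.97 + origin terminal 863.61 + freight 4751.03 = 77786.13
Buyer's account: insurance 398.48 + destination terminal 424.37 + brokerage 450.52 + duty 4970.51 + delivery 289.71 = 6533.59

Buyer's account: AUD 6533.59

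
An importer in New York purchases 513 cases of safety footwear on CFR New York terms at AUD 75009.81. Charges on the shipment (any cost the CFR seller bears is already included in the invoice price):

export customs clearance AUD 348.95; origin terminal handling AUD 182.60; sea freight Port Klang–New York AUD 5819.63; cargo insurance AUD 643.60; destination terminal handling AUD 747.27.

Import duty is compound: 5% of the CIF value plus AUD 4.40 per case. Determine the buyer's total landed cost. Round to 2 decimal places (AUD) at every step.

CFR: the seller pays costs through ocean freight to the destination port, but not insurance.
Already in the invoice (seller's account under CFR): export clearance, origin terminal, freight — exclude.
CIF value = CFR price + insurance = 75009.81 + 643.60 = 75653.41
Ad valorem component: 75653.41 × 5% = 3782.67
Specific component: 513 × 4.40 = 2257.20
Import duty = 3782.67 + 2257.20 = 6039.87
Buyer bears: insurance 643.60 + destination terminal 747.27 + duty 6039.87 = 7430.74
Landed cost = invoice 75009.81 + 7430.74 = 82440.55

Total landed cost: AUD 82440.55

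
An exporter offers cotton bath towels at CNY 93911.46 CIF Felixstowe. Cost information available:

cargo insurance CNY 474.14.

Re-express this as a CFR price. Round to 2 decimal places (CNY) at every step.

CFR price: CNY 93437.32

From CIF to CFR, the seller no longer bears: insurance.
CFR price = 93911.46 − 474.14 = 93437.32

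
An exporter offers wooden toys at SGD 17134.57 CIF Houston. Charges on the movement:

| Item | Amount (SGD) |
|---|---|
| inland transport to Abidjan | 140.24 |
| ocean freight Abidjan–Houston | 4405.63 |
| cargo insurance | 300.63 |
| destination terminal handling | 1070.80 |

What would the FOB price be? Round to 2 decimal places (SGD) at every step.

Not relevant to the conversion: inland to port — on the seller under both CIF and FOB; already in the CIF price and stays in the FOB price. destination terminal — on the buyer under both terms; not part of either seller's price.
From CIF to FOB, the seller no longer bears: freight, insurance.
FOB price = 17134.57 − 4405.63 − 300.63 = 12428.31

FOB price: SGD 12428.31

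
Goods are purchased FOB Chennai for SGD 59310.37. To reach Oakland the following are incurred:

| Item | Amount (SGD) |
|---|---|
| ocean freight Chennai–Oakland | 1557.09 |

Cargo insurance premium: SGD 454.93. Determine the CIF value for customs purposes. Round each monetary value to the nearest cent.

CIF value: SGD 61322.39

CIF = FOB price + freight + insurance
CIF = 59310.37 + 1557.09 + 454.93 = 61322.39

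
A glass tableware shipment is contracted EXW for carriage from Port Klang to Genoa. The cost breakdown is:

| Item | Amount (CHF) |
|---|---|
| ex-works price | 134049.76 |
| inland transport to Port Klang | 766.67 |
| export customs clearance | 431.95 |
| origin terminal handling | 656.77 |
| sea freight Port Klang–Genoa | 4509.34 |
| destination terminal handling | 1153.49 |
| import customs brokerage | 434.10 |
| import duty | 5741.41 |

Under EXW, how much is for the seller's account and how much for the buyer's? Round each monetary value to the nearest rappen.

EXW: the seller makes goods available at their premises; the buyer bears all onward costs.
Seller's account: goods 134049.76 = 134049.76
Buyer's account: inland to port 766.67 + export clearance 431.95 + origin terminal 656.77 + freight 4509.34 + destination terminal 1153.49 + brokerage 434.10 + duty 5741.41 = 13693.73

Seller: CHF 134049.76; buyer: CHF 13693.73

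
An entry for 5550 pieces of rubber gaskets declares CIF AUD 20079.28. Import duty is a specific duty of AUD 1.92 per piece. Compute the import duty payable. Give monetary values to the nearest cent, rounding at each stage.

Import duty = 5550 × 1.92 = 10656.00

Import duty: AUD 10656.00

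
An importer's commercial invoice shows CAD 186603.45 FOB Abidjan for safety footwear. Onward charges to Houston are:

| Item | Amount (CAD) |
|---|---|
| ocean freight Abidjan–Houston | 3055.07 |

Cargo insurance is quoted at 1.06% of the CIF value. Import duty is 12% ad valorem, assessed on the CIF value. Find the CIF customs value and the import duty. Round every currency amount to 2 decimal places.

CIF value: CAD 191690.44; import duty: CAD 23002.85

Let C be the CIF value. C = FOB price + freight + 1.06% × C
C − 1.06% × C = 186603.45 + 3055.07
0.9894 × C = 189658.52
C = 189658.52 / 0.9894 = 191690.44
Insurance premium = 1.06% × 191690.44 = 2031.92
Import duty = 191690.44 × 12% = 23002.85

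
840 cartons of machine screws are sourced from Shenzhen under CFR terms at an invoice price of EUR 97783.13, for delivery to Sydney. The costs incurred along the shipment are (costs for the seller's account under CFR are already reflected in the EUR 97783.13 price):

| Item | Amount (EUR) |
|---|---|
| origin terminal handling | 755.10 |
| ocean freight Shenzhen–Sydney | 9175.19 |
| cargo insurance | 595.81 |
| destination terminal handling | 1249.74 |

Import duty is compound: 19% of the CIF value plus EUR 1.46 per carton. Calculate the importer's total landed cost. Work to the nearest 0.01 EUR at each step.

CFR: the seller pays costs through ocean freight to the destination port, but not insurance.
Already in the invoice (seller's account under CFR): origin terminal, freight — exclude.
CIF value = CFR price + insurance = 97783.13 + 595.81 = 98378.94
Ad valorem component: 98378.94 × 19% = 18692.00
Specific component: 840 × 1.46 = 1226.40
Import duty = 18692.00 + 1226.40 = 19918.40
Buyer bears: insurance 595.81 + destination terminal 1249.74 + duty 19918.40 = 21763.95
Landed cost = invoice 97783.13 + 21763.95 = 119547.08

Total landed cost: EUR 119547.08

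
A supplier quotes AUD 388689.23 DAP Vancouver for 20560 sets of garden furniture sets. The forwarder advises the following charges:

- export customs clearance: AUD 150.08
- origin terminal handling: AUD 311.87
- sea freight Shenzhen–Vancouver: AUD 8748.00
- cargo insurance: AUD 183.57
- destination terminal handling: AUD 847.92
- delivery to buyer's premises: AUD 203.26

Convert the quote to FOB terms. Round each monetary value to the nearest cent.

Not relevant to the conversion: origin terminal, export clearance — on the seller under both DAP and FOB; already in the DAP price and stays in the FOB price.
From DAP to FOB, the seller no longer bears: freight, insurance, destination terminal, delivery.
FOB price = 388689.23 − 8748.00 − 183.57 − 847.92 − 203.26 = 378706.48

FOB price: AUD 378706.48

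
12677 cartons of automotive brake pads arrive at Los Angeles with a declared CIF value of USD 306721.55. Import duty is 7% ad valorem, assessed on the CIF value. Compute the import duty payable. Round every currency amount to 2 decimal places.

Import duty: USD 21470.51

Import duty = 306721.55 × 7% = 21470.51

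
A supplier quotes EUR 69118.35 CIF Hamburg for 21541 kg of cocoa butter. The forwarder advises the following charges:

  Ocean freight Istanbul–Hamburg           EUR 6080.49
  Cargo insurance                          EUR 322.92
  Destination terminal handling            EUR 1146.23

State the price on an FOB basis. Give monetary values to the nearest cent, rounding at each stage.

FOB price: EUR 62714.94

Not relevant to the conversion: destination terminal — on the buyer under both terms; not part of either seller's price.
From CIF to FOB, the seller no longer bears: freight, insurance.
FOB price = 69118.35 − 6080.49 − 322.92 = 62714.94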